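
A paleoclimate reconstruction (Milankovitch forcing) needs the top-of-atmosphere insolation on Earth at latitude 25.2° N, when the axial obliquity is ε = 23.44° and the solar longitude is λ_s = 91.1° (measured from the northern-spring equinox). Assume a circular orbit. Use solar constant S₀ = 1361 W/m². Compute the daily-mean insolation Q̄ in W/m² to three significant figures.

Solar declination: sin δ = sin ε · sin λ_s = sin 23.44° × sin 91.1° = 0.39772, so δ = +23.435°.
cos H₀ = −tan(+25.2°) tan(+23.435°) = -0.2040, H₀ = 1.7762 rad.
Bracket: H₀ sin φ sin δ + cos φ cos δ sin H₀ = 1.7762×0.42578×0.39772 + 0.90483×0.91751×0.97898 = 0.300784 + 0.812740 = 1.113524.
Q̄ = (S₀/π) × [bracket] = (1361/π) × 1.113524 = 482.4 W/m².

Q̄ ≈ 482 W/m²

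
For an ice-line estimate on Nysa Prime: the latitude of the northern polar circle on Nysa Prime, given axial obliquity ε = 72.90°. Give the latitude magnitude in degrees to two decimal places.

17.10°

The polar circle is the lowest latitude that experiences at least one full rotation of continuous daylight at the northern-summer solstice; it lies at |ϕ| = 90° − ε = 90° − 72.90° = 17.10°.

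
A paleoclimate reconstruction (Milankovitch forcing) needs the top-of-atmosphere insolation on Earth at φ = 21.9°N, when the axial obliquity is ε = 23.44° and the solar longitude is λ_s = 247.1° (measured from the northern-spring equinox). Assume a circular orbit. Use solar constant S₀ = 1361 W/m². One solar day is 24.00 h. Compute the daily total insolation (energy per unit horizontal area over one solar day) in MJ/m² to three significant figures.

24.7 MJ/m²

Solar declination: sin δ = sin ε · sin λ_s = sin 23.44° × sin 247.1° = -0.36644, so δ = -21.496°.
cos H₀ = −tan(+21.9°) tan(-21.496°) = 0.1583, H₀ = 1.4118 rad.
Bracket: H₀ sin φ sin δ + cos φ cos δ sin H₀ = 1.4118×0.37299×-0.36644 + 0.92784×0.93044×0.98739 = -0.192963 + 0.852413 = 0.659450.
Q̄ = (S₀/π) × [bracket] = (1361/π) × 0.659450 = 285.69 W/m².
Daily total = Q̄ × 24.00 h × 3600 s/h = 285.69 × 24.00 × 3600 / 10⁶ = 24.68 MJ/m².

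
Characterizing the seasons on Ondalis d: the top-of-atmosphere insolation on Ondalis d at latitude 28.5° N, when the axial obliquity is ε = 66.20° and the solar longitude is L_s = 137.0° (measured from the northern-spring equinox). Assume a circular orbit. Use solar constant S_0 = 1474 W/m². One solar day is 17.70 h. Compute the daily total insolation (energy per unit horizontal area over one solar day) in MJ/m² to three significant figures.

36.5 MJ/m²

Solar declination: sin δ = sin ε · sin L_s = sin 66.20° × sin 137.0° = 0.62400, so δ = +38.609°.
cos h₀ = −tan(+28.5°) tan(+38.609°) = -0.4336, h₀ = 2.0193 rad.
Bracket: h₀ sin ϕ sin δ + cos ϕ cos δ sin h₀ = 2.0193×0.47716×0.62400 + 0.87882×0.78142×0.90112 = 0.601242 + 0.618824 = 1.220066.
Q̄ = (S_0/π) × [bracket] = (1474/π) × 1.220066 = 572.44 W/m².
Daily total = Q̄ × 17.70 h × 3600 s/h = 572.44 × 17.70 × 3600 / 10⁶ = 36.48 MJ/m².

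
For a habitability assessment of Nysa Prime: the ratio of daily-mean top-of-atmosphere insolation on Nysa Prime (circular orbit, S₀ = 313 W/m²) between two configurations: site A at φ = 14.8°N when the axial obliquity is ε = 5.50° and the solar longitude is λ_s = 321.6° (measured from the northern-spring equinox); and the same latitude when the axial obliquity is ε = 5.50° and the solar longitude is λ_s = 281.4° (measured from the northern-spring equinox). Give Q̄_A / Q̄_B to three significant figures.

— Configuration A (φ=+14.8°):
Solar declination: sin δ = sin ε · sin λ_s = sin 5.50° × sin 321.6° = -0.05953, so δ = -3.413°.
cos H₀ = −tan(+14.8°) tan(-3.413°) = 0.0158, H₀ = 1.5550 rad.
Bracket: H₀ sin φ sin δ + cos φ cos δ sin H₀ = 1.5550×0.25545×-0.05953 + 0.96682×0.99823×0.99988 = -0.023647 + 0.964993 = 0.941346.
Q̄ = (S₀/π) × [bracket] = (313/π) × 0.941346 = 93.787 W/m².
— Configuration B (φ=+14.8°):
Solar declination: sin δ = sin ε · sin λ_s = sin 5.50° × sin 281.4° = -0.09395, so δ = -5.391°.
cos H₀ = −tan(+14.8°) tan(-5.391°) = 0.0249, H₀ = 1.5459 rad.
Bracket: H₀ sin φ sin δ + cos φ cos δ sin H₀ = 1.5459×0.25545×-0.09395 + 0.96682×0.99558×0.99969 = -0.037101 + 0.962248 = 0.925147.
Q̄ = (S₀/π) × [bracket] = (313/π) × 0.925147 = 92.173 W/m².
Ratio Q̄_A / Q̄_B = 93.787 / 92.173 = 1.018.

Q̄_A / Q̄_B ≈ 1.02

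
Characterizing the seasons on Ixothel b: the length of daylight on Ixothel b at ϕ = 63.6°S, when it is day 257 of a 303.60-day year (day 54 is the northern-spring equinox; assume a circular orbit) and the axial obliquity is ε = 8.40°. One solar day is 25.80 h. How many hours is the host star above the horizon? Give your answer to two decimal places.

15.05 h

Solar longitude: L_s = 360° × (257 − 54)/303.60 = 240.711°.
sin δ = sin 8.40° × sin 240.711° = -0.12741, so δ = -7.320°.
cos h₀ = −tan ϕ · tan δ = −tan(-63.6°) × tan(-7.320°) = -0.2588, so h₀ = 1.8325 rad = 105.00°.
Daylight = 2h₀/(2π) × 25.80 h = (1.8325/π) × 25.80 = 15.05 h.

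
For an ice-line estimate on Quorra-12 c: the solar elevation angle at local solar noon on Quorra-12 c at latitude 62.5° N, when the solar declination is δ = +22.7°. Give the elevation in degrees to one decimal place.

50.2°

At local noon the hour angle is zero, so the zenith angle equals |φ − δ| = |+62.5° − (+22.700°)| = 39.800°.
Elevation = 90° − 39.800° = 50.2°.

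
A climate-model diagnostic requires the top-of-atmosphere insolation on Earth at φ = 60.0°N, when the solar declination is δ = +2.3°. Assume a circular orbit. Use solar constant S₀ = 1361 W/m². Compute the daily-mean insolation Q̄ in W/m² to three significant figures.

Q̄ ≈ 241 W/m²

cos H₀ = −tan(+60.0°) tan(+2.300°) = -0.0696, H₀ = 1.6404 rad.
Bracket: H₀ sin φ sin δ + cos φ cos δ sin H₀ = 1.6404×0.86603×0.04013 + 0.50000×0.99919×0.99758 = 0.057010 + 0.498386 = 0.555396.
Q̄ = (S₀/π) × [bracket] = (1361/π) × 0.555396 = 240.6 W/m².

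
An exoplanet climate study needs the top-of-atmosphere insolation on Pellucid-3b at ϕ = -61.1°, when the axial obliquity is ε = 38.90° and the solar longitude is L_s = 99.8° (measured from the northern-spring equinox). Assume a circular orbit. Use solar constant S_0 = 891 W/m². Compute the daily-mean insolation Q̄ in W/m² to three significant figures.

Solar declination: sin δ = sin ε · sin L_s = sin 38.90° × sin 99.8° = 0.61880, so δ = +38.229°.
cos h₀ = −tan(-61.1°) tan(+38.229°) = 1.4270 ≥ 1 ⇒ polar night, h₀ = 0 and Q̄ = 0.

Q̄ ≈ 0.00 W/m²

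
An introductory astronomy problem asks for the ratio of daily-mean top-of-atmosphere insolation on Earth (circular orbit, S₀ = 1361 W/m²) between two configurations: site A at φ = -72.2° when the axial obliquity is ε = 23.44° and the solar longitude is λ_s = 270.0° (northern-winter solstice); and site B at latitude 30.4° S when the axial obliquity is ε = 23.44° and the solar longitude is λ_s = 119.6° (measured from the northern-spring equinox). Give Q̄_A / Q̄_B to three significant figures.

Q̄_A / Q̄_B ≈ 2.15

— Configuration A (φ=-72.2°):
Solar declination: sin δ = sin ε · sin λ_s = sin 23.44° × sin 270.0° = -0.39779, so δ = -23.440°.
cos H₀ = −tan(-72.2°) tan(-23.440°) = -1.3504 ≤ −1 ⇒ polar day, H₀ = π.
Bracket: H₀ sin φ sin δ + cos φ cos δ sin H₀ = 3.1416×-0.95213×-0.39779 + 0.30570×0.91748×0.00000 = 1.189874 + 0.000000 = 1.189874.
Q̄ = (S₀/π) × [bracket] = (1361/π) × 1.189874 = 515.48 W/m².
— Configuration B (φ=-30.4°):
Solar declination: sin δ = sin ε · sin λ_s = sin 23.44° × sin 119.6° = 0.34588, so δ = +20.235°.
cos H₀ = −tan(-30.4°) tan(+20.235°) = 0.2163, H₀ = 1.3528 rad.
Bracket: H₀ sin φ sin δ + cos φ cos δ sin H₀ = 1.3528×-0.50603×0.34588 + 0.86251×0.93828×0.97633 = -0.236775 + 0.790120 = 0.553345.
Q̄ = (S₀/π) × [bracket] = (1361/π) × 0.553345 = 239.72 W/m².
Ratio Q̄_A / Q̄_B = 515.48 / 239.72 = 2.150.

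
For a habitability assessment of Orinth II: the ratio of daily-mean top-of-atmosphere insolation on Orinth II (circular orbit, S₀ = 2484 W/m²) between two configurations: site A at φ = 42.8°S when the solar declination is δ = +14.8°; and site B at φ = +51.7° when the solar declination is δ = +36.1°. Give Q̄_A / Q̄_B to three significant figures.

Q̄_A / Q̄_B ≈ 0.313

— Configuration A (φ=-42.8°):
cos H₀ = −tan(-42.8°) tan(+14.800°) = 0.2447, H₀ = 1.3236 rad.
Bracket: H₀ sin φ sin δ + cos φ cos δ sin H₀ = 1.3236×-0.67944×0.25545 + 0.73373×0.96682×0.96961 = -0.229728 + 0.687827 = 0.458099.
Q̄ = (S₀/π) × [bracket] = (2484/π) × 0.458099 = 362.21 W/m².
— Configuration B (φ=+51.7°):
cos H₀ = −tan(+51.7°) tan(+36.100°) = -0.9233, H₀ = 2.7475 rad.
Bracket: H₀ sin φ sin δ + cos φ cos δ sin H₀ = 2.7475×0.78478×0.58920 + 0.61978×0.80799×0.38398 = 1.270423 + 0.192288 = 1.462711.
Q̄ = (S₀/π) × [bracket] = (2484/π) × 1.462711 = 1156.5 W/m².
Ratio Q̄_A / Q̄_B = 362.21 / 1156.5 = 0.3132.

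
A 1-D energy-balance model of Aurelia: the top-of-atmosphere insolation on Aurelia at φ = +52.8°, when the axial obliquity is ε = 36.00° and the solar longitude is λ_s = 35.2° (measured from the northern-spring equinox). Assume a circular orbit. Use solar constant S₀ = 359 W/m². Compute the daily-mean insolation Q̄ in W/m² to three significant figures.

Q̄ ≈ 121 W/m²

Solar declination: sin δ = sin ε · sin λ_s = sin 36.00° × sin 35.2° = 0.33882, so δ = +19.805°.
cos H₀ = −tan(+52.8°) tan(+19.805°) = -0.4744, H₀ = 2.0651 rad.
Bracket: H₀ sin φ sin δ + cos φ cos δ sin H₀ = 2.0651×0.79653×0.33882 + 0.60460×0.94085×0.88029 = 0.557330 + 0.500742 = 1.058072.
Q̄ = (S₀/π) × [bracket] = (359/π) × 1.058072 = 120.9 W/m².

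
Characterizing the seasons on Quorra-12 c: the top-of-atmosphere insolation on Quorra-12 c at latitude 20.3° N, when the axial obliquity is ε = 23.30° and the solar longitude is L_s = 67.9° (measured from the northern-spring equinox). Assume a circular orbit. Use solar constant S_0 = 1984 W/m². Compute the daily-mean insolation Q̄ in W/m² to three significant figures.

Solar declination: sin δ = sin ε · sin L_s = sin 23.30° × sin 67.9° = 0.36648, so δ = +21.499°.
cos h₀ = −tan(+20.3°) tan(+21.499°) = -0.1457, h₀ = 1.7170 rad.
Bracket: h₀ sin ϕ sin δ + cos ϕ cos δ sin h₀ = 1.7170×0.34694×0.36648 + 0.93789×0.93042×0.98933 = 0.218311 + 0.863321 = 1.081632.
Q̄ = (S_0/π) × [bracket] = (1984/π) × 1.081632 = 683.1 W/m².

Q̄ ≈ 683 W/m²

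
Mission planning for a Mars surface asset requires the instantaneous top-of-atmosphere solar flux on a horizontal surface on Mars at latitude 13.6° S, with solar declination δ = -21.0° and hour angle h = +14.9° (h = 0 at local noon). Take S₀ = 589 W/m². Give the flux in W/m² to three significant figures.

566 W/m²

cos θ_z = sin φ sin δ + cos φ cos δ cos h = 0.084267 + 0.876893 = 0.961160.
Flux = S₀ · cos θ_z = 589 × 0.961160 = 566.1 W/m².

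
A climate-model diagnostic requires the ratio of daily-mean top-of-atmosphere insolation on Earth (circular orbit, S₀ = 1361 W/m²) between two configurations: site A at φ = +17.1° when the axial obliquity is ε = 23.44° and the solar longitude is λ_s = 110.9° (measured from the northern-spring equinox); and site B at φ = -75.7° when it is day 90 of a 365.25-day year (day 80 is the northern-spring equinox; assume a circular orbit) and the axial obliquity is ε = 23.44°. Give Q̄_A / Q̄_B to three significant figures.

Q̄_A / Q̄_B ≈ 7.03

— Configuration A (φ=+17.1°):
Solar declination: sin δ = sin ε · sin λ_s = sin 23.44° × sin 110.9° = 0.37162, so δ = +21.815°.
cos H₀ = −tan(+17.1°) tan(+21.815°) = -0.1231, H₀ = 1.6943 rad.
Bracket: H₀ sin φ sin δ + cos φ cos δ sin H₀ = 1.6943×0.29404×0.37162 + 0.95579×0.92839×0.99239 = 0.185138 + 0.880593 = 1.065731.
Q̄ = (S₀/π) × [bracket] = (1361/π) × 1.065731 = 461.70 W/m².
— Configuration B (φ=-75.7°):
Solar longitude: λ_s = 360° × (90 − 80)/365.25 = 9.856°.
sin δ = sin 23.44° × sin 9.856° = 0.06809, so δ = +3.904°.
cos H₀ = −tan(-75.7°) tan(+3.904°) = 0.2678, H₀ = 1.2997 rad.
Bracket: H₀ sin φ sin δ + cos φ cos δ sin H₀ = 1.2997×-0.96902×0.06809 + 0.24700×0.99768×0.96349 = -0.085755 + 0.237430 = 0.151675.
Q̄ = (S₀/π) × [bracket] = (1361/π) × 0.151675 = 65.709 W/m².
Ratio Q̄_A / Q̄_B = 461.70 / 65.709 = 7.026.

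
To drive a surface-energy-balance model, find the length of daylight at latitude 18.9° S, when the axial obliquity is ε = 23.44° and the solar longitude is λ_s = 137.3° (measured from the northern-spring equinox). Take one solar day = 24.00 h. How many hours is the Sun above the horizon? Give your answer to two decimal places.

11.27 h

Solar declination: sin δ = sin ε · sin λ_s = sin 23.44° × sin 137.3° = 0.26976, so δ = +15.650°.
cos H₀ = −tan φ · tan δ = −tan(-18.9°) × tan(+15.650°) = 0.0959, so H₀ = 1.4747 rad = 84.50°.
Daylight = 2H₀/(2π) × 24.00 h = (1.4747/π) × 24.00 = 11.27 h.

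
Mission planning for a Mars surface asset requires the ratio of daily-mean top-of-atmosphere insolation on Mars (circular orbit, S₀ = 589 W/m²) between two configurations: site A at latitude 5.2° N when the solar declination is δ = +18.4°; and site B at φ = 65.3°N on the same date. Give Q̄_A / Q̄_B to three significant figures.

Q̄_A / Q̄_B ≈ 1.04

— Configuration A (φ=+5.2°):
cos H₀ = −tan(+5.2°) tan(+18.400°) = -0.0303, H₀ = 1.6011 rad.
Bracket: H₀ sin φ sin δ + cos φ cos δ sin H₀ = 1.6011×0.09063×0.31565 + 0.99588×0.94888×0.99954 = 0.045803 + 0.944536 = 0.990339.
Q̄ = (S₀/π) × [bracket] = (589/π) × 0.990339 = 185.67 W/m².
— Configuration B (φ=+65.3°):
cos H₀ = −tan(+65.3°) tan(+18.400°) = -0.7232, H₀ = 2.3793 rad.
Bracket: H₀ sin φ sin δ + cos φ cos δ sin H₀ = 2.3793×0.90851×0.31565 + 0.41787×0.94888×0.69059 = 0.682315 + 0.273825 = 0.956140.
Q̄ = (S₀/π) × [bracket] = (589/π) × 0.956140 = 179.26 W/m².
Ratio Q̄_A / Q̄_B = 185.67 / 179.26 = 1.036.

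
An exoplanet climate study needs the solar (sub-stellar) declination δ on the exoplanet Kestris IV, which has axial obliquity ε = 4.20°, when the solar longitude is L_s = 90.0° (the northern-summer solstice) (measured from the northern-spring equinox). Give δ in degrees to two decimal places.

δ = +4.20°

sin δ = sin ε · sin L_s = sin 4.20° × sin 90.0° = 0.073238.
δ = arcsin(0.073238) = +4.20°.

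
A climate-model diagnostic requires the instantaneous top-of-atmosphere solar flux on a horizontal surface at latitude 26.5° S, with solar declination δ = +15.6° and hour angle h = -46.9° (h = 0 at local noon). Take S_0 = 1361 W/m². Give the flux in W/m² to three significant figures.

638 W/m²

cos θ_z = sin ϕ sin δ + cos ϕ cos δ cos h = -0.119991 + 0.588960 = 0.468969.
Flux = S_0 · cos θ_z = 1361 × 0.468969 = 638.3 W/m².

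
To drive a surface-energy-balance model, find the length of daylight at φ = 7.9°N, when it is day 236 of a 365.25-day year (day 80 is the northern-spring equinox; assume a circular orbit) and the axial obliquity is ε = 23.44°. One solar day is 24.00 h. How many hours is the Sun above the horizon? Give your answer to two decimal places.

12.19 h

Solar longitude: λ_s = 360° × (236 − 80)/365.25 = 153.758°.
sin δ = sin 23.44° × sin 153.758° = 0.17589, so δ = +10.130°.
cos H₀ = −tan φ · tan δ = −tan(+7.9°) × tan(+10.130°) = -0.0248, so H₀ = 1.5956 rad = 91.42°.
Daylight = 2H₀/(2π) × 24.00 h = (1.5956/π) × 24.00 = 12.19 h.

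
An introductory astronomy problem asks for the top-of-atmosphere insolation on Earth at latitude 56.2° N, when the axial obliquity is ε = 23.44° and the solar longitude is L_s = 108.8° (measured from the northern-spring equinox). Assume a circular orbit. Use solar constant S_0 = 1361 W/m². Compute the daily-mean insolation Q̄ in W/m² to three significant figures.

Q̄ ≈ 479 W/m²

Solar declination: sin δ = sin ε · sin L_s = sin 23.44° × sin 108.8° = 0.37657, so δ = +22.121°.
cos h₀ = −tan(+56.2°) tan(+22.121°) = -0.6072, h₀ = 2.2233 rad.
Bracket: h₀ sin ϕ sin δ + cos ϕ cos δ sin h₀ = 2.2233×0.83098×0.37657 + 0.55630×0.92639×0.79455 = 0.695720 + 0.409472 = 1.105192.
Q̄ = (S_0/π) × [bracket] = (1361/π) × 1.105192 = 478.8 W/m².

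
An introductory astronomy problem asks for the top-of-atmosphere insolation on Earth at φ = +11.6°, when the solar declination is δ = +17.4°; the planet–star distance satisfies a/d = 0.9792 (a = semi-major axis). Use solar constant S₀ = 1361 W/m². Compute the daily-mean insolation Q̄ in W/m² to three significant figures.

Q̄ ≈ 428 W/m²

cos H₀ = −tan(+11.6°) tan(+17.400°) = -0.0643, H₀ = 1.6352 rad.
Bracket: H₀ sin φ sin δ + cos φ cos δ sin H₀ = 1.6352×0.20108×0.29904 + 0.97958×0.95424×0.99793 = 0.098326 + 0.932819 = 1.031145.
Inverse-square distance factor (a/d)² = 0.9792² = 0.958833.
Q̄ = (S₀/π) × 0.958833 × [bracket] = (1361/π) × 0.958833 × 1.031145 = 428.3 W/m².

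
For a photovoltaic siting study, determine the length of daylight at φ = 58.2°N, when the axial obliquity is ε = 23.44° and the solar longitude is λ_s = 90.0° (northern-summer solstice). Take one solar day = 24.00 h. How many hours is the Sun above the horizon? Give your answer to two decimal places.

17.92 h

Solar declination: sin δ = sin ε · sin λ_s = sin 23.44° × sin 90.0° = 0.39779, so δ = +23.440°.
cos H₀ = −tan φ · tan δ = −tan(+58.2°) × tan(+23.440°) = -0.6993, so H₀ = 2.3452 rad = 134.37°.
Daylight = 2H₀/(2π) × 24.00 h = (2.3452/π) × 24.00 = 17.92 h.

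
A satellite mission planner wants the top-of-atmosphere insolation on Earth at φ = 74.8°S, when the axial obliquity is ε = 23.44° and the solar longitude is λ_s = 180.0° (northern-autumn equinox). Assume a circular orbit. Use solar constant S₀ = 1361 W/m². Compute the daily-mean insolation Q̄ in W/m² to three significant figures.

Solar declination: sin δ = sin ε · sin λ_s = sin 23.44° × sin 180.0° = 0.00000, so δ = +0.000°.
cos H₀ = −tan(-74.8°) tan(+0.000°) = 0.0000, H₀ = 1.5708 rad.
Bracket: H₀ sin φ sin δ + cos φ cos δ sin H₀ = 1.5708×-0.96502×0.00000 + 0.26219×1.00000×1.00000 = -0.000000 + 0.262190 = 0.262190.
Q̄ = (S₀/π) × [bracket] = (1361/π) × 0.262190 = 113.6 W/m².

Q̄ ≈ 114 W/m²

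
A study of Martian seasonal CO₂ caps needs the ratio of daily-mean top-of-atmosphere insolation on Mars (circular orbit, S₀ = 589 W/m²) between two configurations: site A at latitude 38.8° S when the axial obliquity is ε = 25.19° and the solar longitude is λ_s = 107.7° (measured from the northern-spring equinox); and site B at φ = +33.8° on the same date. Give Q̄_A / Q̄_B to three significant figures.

Q̄_A / Q̄_B ≈ 0.313

— Configuration A (φ=-38.8°):
Solar declination: sin δ = sin ε · sin λ_s = sin 25.19° × sin 107.7° = 0.40547, so δ = +23.921°.
cos H₀ = −tan(-38.8°) tan(+23.921°) = 0.3566, H₀ = 1.2061 rad.
Bracket: H₀ sin φ sin δ + cos φ cos δ sin H₀ = 1.2061×-0.62660×0.40547 + 0.77934×0.91411×0.93424 = -0.306431 + 0.665555 = 0.359124.
Q̄ = (S₀/π) × [bracket] = (589/π) × 0.359124 = 67.330 W/m².
— Configuration B (φ=+33.8°):
cos H₀ = −tan(+33.8°) tan(+23.921°) = -0.2969, H₀ = 1.8723 rad.
Bracket: H₀ sin φ sin δ + cos φ cos δ sin H₀ = 1.8723×0.55630×0.40547 + 0.83098×0.91411×0.95489 = 0.422322 + 0.725341 = 1.147663.
Q̄ = (S₀/π) × [bracket] = (589/π) × 1.147663 = 215.17 W/m².
Ratio Q̄_A / Q̄_B = 67.330 / 215.17 = 0.3129.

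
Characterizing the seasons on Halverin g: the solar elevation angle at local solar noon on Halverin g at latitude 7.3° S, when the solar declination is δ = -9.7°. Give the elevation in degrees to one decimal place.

At local noon the hour angle is zero, so the zenith angle equals |φ − δ| = |-7.3° − (-9.700°)| = 2.400°.
Elevation = 90° − 2.400° = 87.6°.

87.6°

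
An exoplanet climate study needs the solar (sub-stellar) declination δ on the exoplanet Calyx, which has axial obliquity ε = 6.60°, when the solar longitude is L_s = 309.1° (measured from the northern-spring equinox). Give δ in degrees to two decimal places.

δ = -5.12°

sin δ = sin ε · sin L_s = sin 6.60° × sin 309.1° = -0.089197.
δ = arcsin(-0.089197) = -5.12°.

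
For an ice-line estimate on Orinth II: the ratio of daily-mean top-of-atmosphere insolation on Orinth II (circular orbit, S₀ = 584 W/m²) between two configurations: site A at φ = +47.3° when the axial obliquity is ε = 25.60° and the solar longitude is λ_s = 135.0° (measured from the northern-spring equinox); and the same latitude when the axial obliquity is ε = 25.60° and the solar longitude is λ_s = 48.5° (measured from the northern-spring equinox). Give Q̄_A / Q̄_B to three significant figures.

— Configuration A (φ=+47.3°):
Solar declination: sin δ = sin ε · sin λ_s = sin 25.60° × sin 135.0° = 0.30553, so δ = +17.790°.
cos H₀ = −tan(+47.3°) tan(+17.790°) = -0.3477, H₀ = 1.9259 rad.
Bracket: H₀ sin φ sin δ + cos φ cos δ sin H₀ = 1.9259×0.73491×0.30553 + 0.67816×0.95218×0.93760 = 0.432436 + 0.605437 = 1.037873.
Q̄ = (S₀/π) × [bracket] = (584/π) × 1.037873 = 192.93 W/m².
— Configuration B (φ=+47.3°):
Solar declination: sin δ = sin ε · sin λ_s = sin 25.60° × sin 48.5° = 0.32361, so δ = +18.882°.
cos H₀ = −tan(+47.3°) tan(+18.882°) = -0.3706, H₀ = 1.9505 rad.
Bracket: H₀ sin φ sin δ + cos φ cos δ sin H₀ = 1.9505×0.73491×0.32361 + 0.67816×0.94619×0.92878 = 0.463876 + 0.595969 = 1.059845.
Q̄ = (S₀/π) × [bracket] = (584/π) × 1.059845 = 197.02 W/m².
Ratio Q̄_A / Q̄_B = 192.93 / 197.02 = 0.9792.

Q̄_A / Q̄_B ≈ 0.979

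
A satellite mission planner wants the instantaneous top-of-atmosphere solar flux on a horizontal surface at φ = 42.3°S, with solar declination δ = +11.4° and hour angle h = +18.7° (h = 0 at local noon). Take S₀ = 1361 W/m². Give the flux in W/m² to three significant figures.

754 W/m²

cos θ_z = sin φ sin δ + cos φ cos δ cos h = -0.133026 + 0.686764 = 0.553738.
Flux = S₀ · cos θ_z = 1361 × 0.553738 = 753.6 W/m².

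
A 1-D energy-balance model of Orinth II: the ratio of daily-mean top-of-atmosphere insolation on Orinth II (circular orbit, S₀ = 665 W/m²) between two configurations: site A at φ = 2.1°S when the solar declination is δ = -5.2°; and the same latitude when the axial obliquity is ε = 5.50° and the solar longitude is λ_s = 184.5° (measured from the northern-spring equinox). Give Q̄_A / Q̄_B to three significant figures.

— Configuration A (φ=-2.1°):
cos H₀ = −tan(-2.1°) tan(-5.200°) = -0.0033, H₀ = 1.5741 rad.
Bracket: H₀ sin φ sin δ + cos φ cos δ sin H₀ = 1.5741×-0.03664×-0.09063 + 0.99933×0.99588×0.99999 = 0.005227 + 0.995203 = 1.000430.
Q̄ = (S₀/π) × [bracket] = (665/π) × 1.000430 = 211.77 W/m².
— Configuration B (φ=-2.1°):
Solar declination: sin δ = sin ε · sin λ_s = sin 5.50° × sin 184.5° = -0.00752, so δ = -0.431°.
cos H₀ = −tan(-2.1°) tan(-0.431°) = -0.0003, H₀ = 1.5711 rad.
Bracket: H₀ sin φ sin δ + cos φ cos δ sin H₀ = 1.5711×-0.03664×-0.00752 + 0.99933×0.99997×1.00000 = 0.000433 + 0.999300 = 0.999733.
Q̄ = (S₀/π) × [bracket] = (665/π) × 0.999733 = 211.62 W/m².
Ratio Q̄_A / Q̄_B = 211.77 / 211.62 = 1.001.

Q̄_A / Q̄_B ≈ 1.00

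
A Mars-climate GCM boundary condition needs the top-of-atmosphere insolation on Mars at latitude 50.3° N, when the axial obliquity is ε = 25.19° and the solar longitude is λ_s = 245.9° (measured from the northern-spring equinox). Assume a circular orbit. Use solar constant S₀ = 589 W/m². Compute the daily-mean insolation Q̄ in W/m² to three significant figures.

Q̄ ≈ 36.9 W/m²

Solar declination: sin δ = sin ε · sin λ_s = sin 25.19° × sin 245.9° = -0.38852, so δ = -22.863°.
cos H₀ = −tan(+50.3°) tan(-22.863°) = 0.5079, H₀ = 1.0381 rad.
Bracket: H₀ sin φ sin δ + cos φ cos δ sin H₀ = 1.0381×0.76940×-0.38852 + 0.63877×0.92144×0.86143 = -0.310316 + 0.507028 = 0.196712.
Q̄ = (S₀/π) × [bracket] = (589/π) × 0.196712 = 36.88 W/m².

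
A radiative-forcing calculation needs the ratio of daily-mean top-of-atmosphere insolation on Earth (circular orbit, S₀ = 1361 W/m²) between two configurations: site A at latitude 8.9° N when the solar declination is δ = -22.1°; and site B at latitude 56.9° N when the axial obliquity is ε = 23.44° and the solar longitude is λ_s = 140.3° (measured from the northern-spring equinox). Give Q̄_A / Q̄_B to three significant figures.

— Configuration A (φ=+8.9°):
cos H₀ = −tan(+8.9°) tan(-22.100°) = 0.0636, H₀ = 1.5072 rad.
Bracket: H₀ sin φ sin δ + cos φ cos δ sin H₀ = 1.5072×0.15471×-0.37622 + 0.98796×0.92653×0.99798 = -0.087727 + 0.913526 = 0.825799.
Q̄ = (S₀/π) × [bracket] = (1361/π) × 0.825799 = 357.75 W/m².
— Configuration B (φ=+56.9°):
Solar declination: sin δ = sin ε · sin λ_s = sin 23.44° × sin 140.3° = 0.25409, so δ = +14.720°.
cos H₀ = −tan(+56.9°) tan(+14.720°) = -0.4030, H₀ = 1.9856 rad.
Bracket: H₀ sin φ sin δ + cos φ cos δ sin H₀ = 1.9856×0.83772×0.25409 + 0.54610×0.96718×0.91520 = 0.422647 + 0.483388 = 0.906035.
Q̄ = (S₀/π) × [bracket] = (1361/π) × 0.906035 = 392.51 W/m².
Ratio Q̄_A / Q̄_B = 357.75 / 392.51 = 0.9114.

Q̄_A / Q̄_B ≈ 0.911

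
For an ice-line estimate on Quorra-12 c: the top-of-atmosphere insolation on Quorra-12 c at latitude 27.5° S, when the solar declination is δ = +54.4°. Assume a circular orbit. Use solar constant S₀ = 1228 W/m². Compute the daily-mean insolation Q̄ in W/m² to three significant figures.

cos H₀ = −tan(-27.5°) tan(+54.400°) = 0.7271, H₀ = 0.7567 rad.
Bracket: H₀ sin φ sin δ + cos φ cos δ sin H₀ = 0.7567×-0.46175×0.81310 + 0.88701×0.58212×0.68651 = -0.284102 + 0.354477 = 0.070375.
Q̄ = (S₀/π) × [bracket] = (1228/π) × 0.070375 = 27.51 W/m².

Q̄ ≈ 27.5 W/m²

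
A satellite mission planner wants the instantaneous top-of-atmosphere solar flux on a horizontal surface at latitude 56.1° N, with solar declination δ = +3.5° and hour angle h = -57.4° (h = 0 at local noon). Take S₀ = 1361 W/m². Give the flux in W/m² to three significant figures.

477 W/m²

cos θ_z = sin φ sin δ + cos φ cos δ cos h = 0.050671 + 0.299936 = 0.350607.
Flux = S₀ · cos θ_z = 1361 × 0.350607 = 477.2 W/m².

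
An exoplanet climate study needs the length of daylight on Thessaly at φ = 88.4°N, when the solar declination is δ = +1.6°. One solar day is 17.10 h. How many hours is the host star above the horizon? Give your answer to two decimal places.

Sunrise equation: cos H₀ = −tan φ · tan δ = -1.0000 ≤ −1, so the host star never sets (polar day) and H₀ = π.
Daylight = 2H₀/(2π) × 17.10 h = (3.1416/π) × 17.10 = 17.10 h.

17.10 h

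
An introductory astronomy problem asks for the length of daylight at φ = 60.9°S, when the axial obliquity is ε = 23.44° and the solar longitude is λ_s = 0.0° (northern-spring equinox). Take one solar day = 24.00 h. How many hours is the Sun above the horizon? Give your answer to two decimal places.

12.00 h

Solar declination: sin δ = sin ε · sin λ_s = sin 23.44° × sin 0.0° = 0.00000, so δ = +0.000°.
cos H₀ = −tan φ · tan δ = −tan(-60.9°) × tan(+0.000°) = 0.0000, so H₀ = 1.5708 rad = 90.00°.
Daylight = 2H₀/(2π) × 24.00 h = (1.5708/π) × 24.00 = 12.00 h.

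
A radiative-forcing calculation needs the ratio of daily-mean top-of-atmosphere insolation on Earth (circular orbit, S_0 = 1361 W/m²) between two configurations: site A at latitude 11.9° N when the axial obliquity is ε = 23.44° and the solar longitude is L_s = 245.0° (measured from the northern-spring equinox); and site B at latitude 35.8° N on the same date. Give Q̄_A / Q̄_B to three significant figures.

Q̄_A / Q̄_B ≈ 1.76

— Configuration A (ϕ=+11.9°):
Solar declination: sin δ = sin ε · sin L_s = sin 23.44° × sin 245.0° = -0.36052, so δ = -21.132°.
cos h₀ = −tan(+11.9°) tan(-21.132°) = 0.0815, h₀ = 1.4893 rad.
Bracket: h₀ sin ϕ sin δ + cos ϕ cos δ sin h₀ = 1.4893×0.20620×-0.36052 + 0.97851×0.93275×0.99668 = -0.110713 + 0.909675 = 0.798962.
Q̄ = (S_0/π) × [bracket] = (1361/π) × 0.798962 = 346.13 W/m².
— Configuration B (ϕ=+35.8°):
cos h₀ = −tan(+35.8°) tan(-21.132°) = 0.2788, h₀ = 1.2883 rad.
Bracket: h₀ sin ϕ sin δ + cos ϕ cos δ sin h₀ = 1.2883×0.58496×-0.36052 + 0.81106×0.93275×0.96036 = -0.271689 + 0.726528 = 0.454839.
Q̄ = (S_0/π) × [bracket] = (1361/π) × 0.454839 = 197.05 W/m².
Ratio Q̄_A / Q̄_B = 346.13 / 197.05 = 1.757.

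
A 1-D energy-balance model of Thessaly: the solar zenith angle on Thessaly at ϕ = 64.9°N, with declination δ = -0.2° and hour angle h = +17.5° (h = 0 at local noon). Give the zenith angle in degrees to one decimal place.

cos θ_z = sin ϕ sin δ + cos ϕ cos δ cos h = -0.003161 + 0.404564 = 0.401403.
θ_z = arccos(0.401403) = 66.3°.

θ_z = 66.3°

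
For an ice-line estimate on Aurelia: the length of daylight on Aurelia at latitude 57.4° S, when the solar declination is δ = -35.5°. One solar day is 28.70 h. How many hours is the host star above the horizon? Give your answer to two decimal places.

Sunrise equation: cos H₀ = −tan φ · tan δ = -1.1153 ≤ −1, so the host star never sets (polar day) and H₀ = π.
Daylight = 2H₀/(2π) × 28.70 h = (3.1416/π) × 28.70 = 28.70 h.

28.70 h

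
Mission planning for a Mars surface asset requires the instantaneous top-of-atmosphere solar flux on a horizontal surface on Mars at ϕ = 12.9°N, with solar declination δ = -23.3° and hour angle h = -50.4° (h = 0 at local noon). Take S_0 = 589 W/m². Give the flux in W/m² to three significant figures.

cos θ_z = sin ϕ sin δ + cos ϕ cos δ cos h = -0.088306 + 0.570664 = 0.482358.
Flux = S_0 · cos θ_z = 589 × 0.482358 = 284.1 W/m².

284 W/m²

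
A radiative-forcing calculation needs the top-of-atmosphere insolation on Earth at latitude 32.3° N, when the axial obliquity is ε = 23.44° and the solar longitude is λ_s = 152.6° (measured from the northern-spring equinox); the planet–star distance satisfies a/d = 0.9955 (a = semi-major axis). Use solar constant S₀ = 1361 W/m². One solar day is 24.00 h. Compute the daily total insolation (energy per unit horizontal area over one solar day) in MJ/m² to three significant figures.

Solar declination: sin δ = sin ε · sin λ_s = sin 23.44° × sin 152.6° = 0.18306, so δ = +10.548°.
cos H₀ = −tan(+32.3°) tan(+10.548°) = -0.1177, H₀ = 1.6888 rad.
Bracket: H₀ sin φ sin δ + cos φ cos δ sin H₀ = 1.6888×0.53435×0.18306 + 0.84526×0.98310×0.99305 = 0.165195 + 0.825200 = 0.990395.
Inverse-square distance factor (a/d)² = 0.9955² = 0.991020.
Q̄ = (S₀/π) × 0.991020 × [bracket] = (1361/π) × 0.991020 × 0.990395 = 425.21 W/m².
Daily total = Q̄ × 24.00 h × 3600 s/h = 425.21 × 24.00 × 3600 / 10⁶ = 36.74 MJ/m².

36.7 MJ/m²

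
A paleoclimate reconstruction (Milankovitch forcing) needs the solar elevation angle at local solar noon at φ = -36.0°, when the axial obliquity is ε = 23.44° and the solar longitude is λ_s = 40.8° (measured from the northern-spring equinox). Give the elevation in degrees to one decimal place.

38.9°

Solar declination: sin δ = sin ε · sin λ_s = sin 23.44° × sin 40.8° = 0.25992, so δ = +15.066°.
At local noon the hour angle is zero, so the zenith angle equals |φ − δ| = |-36.0° − (+15.066°)| = 51.066°.
Elevation = 90° − 51.066° = 38.9°.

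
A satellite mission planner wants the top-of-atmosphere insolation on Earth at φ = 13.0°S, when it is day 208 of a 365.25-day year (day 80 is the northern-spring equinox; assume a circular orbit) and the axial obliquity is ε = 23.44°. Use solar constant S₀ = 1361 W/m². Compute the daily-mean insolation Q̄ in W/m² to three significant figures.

Q̄ ≈ 352 W/m²

Solar longitude: λ_s = 360° × (208 − 80)/365.25 = 126.160°.
sin δ = sin 23.44° × sin 126.160° = 0.32116, so δ = +18.733°.
cos H₀ = −tan(-13.0°) tan(+18.733°) = 0.0783, H₀ = 1.4924 rad.
Bracket: H₀ sin φ sin δ + cos φ cos δ sin H₀ = 1.4924×-0.22495×0.32116 + 0.97437×0.94702×0.99693 = -0.107818 + 0.919915 = 0.812097.
Q̄ = (S₀/π) × [bracket] = (1361/π) × 0.812097 = 351.8 W/m².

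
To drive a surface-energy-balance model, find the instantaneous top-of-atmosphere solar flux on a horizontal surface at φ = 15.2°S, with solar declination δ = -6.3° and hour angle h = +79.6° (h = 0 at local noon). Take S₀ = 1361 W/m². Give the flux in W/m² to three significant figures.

cos θ_z = sin φ sin δ + cos φ cos δ cos h = 0.028771 + 0.173152 = 0.201923.
Flux = S₀ · cos θ_z = 1361 × 0.201923 = 274.8 W/m².

275 W/m²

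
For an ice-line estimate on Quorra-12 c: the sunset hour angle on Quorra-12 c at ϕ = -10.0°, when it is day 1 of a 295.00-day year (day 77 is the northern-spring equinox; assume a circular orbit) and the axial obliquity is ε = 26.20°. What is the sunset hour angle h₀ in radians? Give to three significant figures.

Solar longitude: L_s = 360° × (1 − 77)/295.00 = -92.746°, i.e. -92.746° + 360° = 267.254°.
sin δ = sin 26.20° × sin 267.254° = -0.44100, so δ = -26.168°.
cos h₀ = −tan ϕ · tan δ = −tan(-10.0°) × tan(-26.168°) = -0.0866, so h₀ = 1.6575 rad = 94.97°.

h₀ = 1.66 rad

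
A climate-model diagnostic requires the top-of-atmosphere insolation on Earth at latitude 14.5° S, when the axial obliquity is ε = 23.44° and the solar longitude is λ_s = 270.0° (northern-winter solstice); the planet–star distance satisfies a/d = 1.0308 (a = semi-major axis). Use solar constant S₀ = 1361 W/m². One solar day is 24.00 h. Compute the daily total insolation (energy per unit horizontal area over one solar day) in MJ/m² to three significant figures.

Solar declination: sin δ = sin ε · sin λ_s = sin 23.44° × sin 270.0° = -0.39779, so δ = -23.440°.
cos H₀ = −tan(-14.5°) tan(-23.440°) = -0.1121, H₀ = 1.6832 rad.
Bracket: H₀ sin φ sin δ + cos φ cos δ sin H₀ = 1.6832×-0.25038×-0.39779 + 0.96815×0.91748×0.99369 = 0.167644 + 0.882653 = 1.050297.
Inverse-square distance factor (a/d)² = 1.0308² = 1.062549.
Q̄ = (S₀/π) × 1.062549 × [bracket] = (1361/π) × 1.062549 × 1.050297 = 483.47 W/m².
Daily total = Q̄ × 24.00 h × 3600 s/h = 483.47 × 24.00 × 3600 / 10⁶ = 41.77 MJ/m².

41.8 MJ/m²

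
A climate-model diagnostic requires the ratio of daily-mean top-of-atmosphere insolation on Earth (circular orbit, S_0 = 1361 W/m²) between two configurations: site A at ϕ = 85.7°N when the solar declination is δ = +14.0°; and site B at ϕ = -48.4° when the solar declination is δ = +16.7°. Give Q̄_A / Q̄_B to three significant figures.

— Configuration A (ϕ=+85.7°):
cos h₀ = −tan(+85.7°) tan(+14.000°) = -3.3160 ≤ −1 ⇒ polar day, h₀ = π.
Bracket: h₀ sin ϕ sin δ + cos ϕ cos δ sin h₀ = 3.1416×0.99719×0.24192 + 0.07498×0.97030×0.00000 = 0.757880 + 0.000000 = 0.757880.
Q̄ = (S_0/π) × [bracket] = (1361/π) × 0.757880 = 328.33 W/m².
— Configuration B (ϕ=-48.4°):
cos h₀ = −tan(-48.4°) tan(+16.700°) = 0.3379, h₀ = 1.2261 rad.
Bracket: h₀ sin ϕ sin δ + cos ϕ cos δ sin h₀ = 1.2261×-0.74780×0.28736 + 0.66393×0.95782×0.94118 = -0.263474 + 0.598520 = 0.335046.
Q̄ = (S_0/π) × [bracket] = (1361/π) × 0.335046 = 145.15 W/m².
Ratio Q̄_A / Q̄_B = 328.33 / 145.15 = 2.262.

Q̄_A / Q̄_B ≈ 2.26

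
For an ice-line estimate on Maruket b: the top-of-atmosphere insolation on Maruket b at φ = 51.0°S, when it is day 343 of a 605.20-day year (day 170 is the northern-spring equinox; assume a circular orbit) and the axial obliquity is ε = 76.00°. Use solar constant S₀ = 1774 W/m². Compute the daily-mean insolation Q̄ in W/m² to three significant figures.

Solar longitude: λ_s = 360° × (343 − 170)/605.20 = 102.908°.
sin δ = sin 76.00° × sin 102.908° = 0.94578, so δ = +71.045°.
cos H₀ = −tan(-51.0°) tan(+71.045°) = 3.5956 ≥ 1 ⇒ polar night, H₀ = 0 and Q̄ = 0.

Q̄ ≈ 0.00 W/m²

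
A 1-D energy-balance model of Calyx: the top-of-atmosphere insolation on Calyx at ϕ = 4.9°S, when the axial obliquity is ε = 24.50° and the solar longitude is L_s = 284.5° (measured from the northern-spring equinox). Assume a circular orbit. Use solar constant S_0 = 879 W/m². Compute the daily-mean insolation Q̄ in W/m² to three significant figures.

Q̄ ≈ 271 W/m²

Solar declination: sin δ = sin ε · sin L_s = sin 24.50° × sin 284.5° = -0.40148, so δ = -23.671°.
cos h₀ = −tan(-4.9°) tan(-23.671°) = -0.0376, h₀ = 1.6084 rad.
Bracket: h₀ sin ϕ sin δ + cos ϕ cos δ sin h₀ = 1.6084×-0.08542×-0.40148 + 0.99635×0.91587×0.99929 = 0.055159 + 0.911879 = 0.967038.
Q̄ = (S_0/π) × [bracket] = (879/π) × 0.967038 = 270.6 W/m².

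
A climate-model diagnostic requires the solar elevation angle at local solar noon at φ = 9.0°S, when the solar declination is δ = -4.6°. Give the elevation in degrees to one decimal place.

85.6°

At local noon the hour angle is zero, so the zenith angle equals |φ − δ| = |-9.0° − (-4.600°)| = 4.400°.
Elevation = 90° − 4.400° = 85.6°.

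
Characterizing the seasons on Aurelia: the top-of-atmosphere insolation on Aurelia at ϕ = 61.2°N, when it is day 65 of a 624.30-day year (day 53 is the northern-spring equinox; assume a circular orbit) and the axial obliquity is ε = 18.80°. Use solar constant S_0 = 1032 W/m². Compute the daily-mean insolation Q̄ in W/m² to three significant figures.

Q̄ ≈ 176 W/m²

Solar longitude: L_s = 360° × (65 − 53)/624.30 = 6.920°.
sin δ = sin 18.80° × sin 6.920° = 0.03883, so δ = +2.225°.
cos h₀ = −tan(+61.2°) tan(+2.225°) = -0.0707, h₀ = 1.6415 rad.
Bracket: h₀ sin ϕ sin δ + cos ϕ cos δ sin h₀ = 1.6415×0.87631×0.03883 + 0.48175×0.99925×0.99750 = 0.055856 + 0.480185 = 0.536041.
Q̄ = (S_0/π) × [bracket] = (1032/π) × 0.536041 = 176.1 W/m².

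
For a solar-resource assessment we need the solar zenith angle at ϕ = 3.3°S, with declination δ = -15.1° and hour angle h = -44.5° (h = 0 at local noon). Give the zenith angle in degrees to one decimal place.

cos θ_z = sin ϕ sin δ + cos ϕ cos δ cos h = 0.014996 + 0.687482 = 0.702478.
θ_z = arccos(0.702478) = 45.4°.

θ_z = 45.4°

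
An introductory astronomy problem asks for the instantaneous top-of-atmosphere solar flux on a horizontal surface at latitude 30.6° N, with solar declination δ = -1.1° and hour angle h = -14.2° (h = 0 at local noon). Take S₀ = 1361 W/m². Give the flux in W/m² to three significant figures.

cos θ_z = sin φ sin δ + cos φ cos δ cos h = -0.009772 + 0.834289 = 0.824517.
Flux = S₀ · cos θ_z = 1361 × 0.824517 = 1122 W/m².

1.12e+03 W/m²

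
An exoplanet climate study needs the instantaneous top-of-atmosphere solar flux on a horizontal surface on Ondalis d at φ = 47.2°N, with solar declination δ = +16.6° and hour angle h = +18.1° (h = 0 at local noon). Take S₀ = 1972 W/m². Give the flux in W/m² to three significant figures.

1.63e+03 W/m²

cos θ_z = sin φ sin δ + cos φ cos δ cos h = 0.209618 + 0.618904 = 0.828522.
Flux = S₀ · cos θ_z = 1972 × 0.828522 = 1634 W/m².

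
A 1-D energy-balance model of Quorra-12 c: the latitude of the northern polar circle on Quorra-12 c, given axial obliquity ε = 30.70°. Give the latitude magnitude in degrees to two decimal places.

59.30°

The polar circle is the lowest latitude that experiences at least one full rotation of continuous daylight at the northern-summer solstice; it lies at |φ| = 90° − ε = 90° − 30.70° = 59.30°.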